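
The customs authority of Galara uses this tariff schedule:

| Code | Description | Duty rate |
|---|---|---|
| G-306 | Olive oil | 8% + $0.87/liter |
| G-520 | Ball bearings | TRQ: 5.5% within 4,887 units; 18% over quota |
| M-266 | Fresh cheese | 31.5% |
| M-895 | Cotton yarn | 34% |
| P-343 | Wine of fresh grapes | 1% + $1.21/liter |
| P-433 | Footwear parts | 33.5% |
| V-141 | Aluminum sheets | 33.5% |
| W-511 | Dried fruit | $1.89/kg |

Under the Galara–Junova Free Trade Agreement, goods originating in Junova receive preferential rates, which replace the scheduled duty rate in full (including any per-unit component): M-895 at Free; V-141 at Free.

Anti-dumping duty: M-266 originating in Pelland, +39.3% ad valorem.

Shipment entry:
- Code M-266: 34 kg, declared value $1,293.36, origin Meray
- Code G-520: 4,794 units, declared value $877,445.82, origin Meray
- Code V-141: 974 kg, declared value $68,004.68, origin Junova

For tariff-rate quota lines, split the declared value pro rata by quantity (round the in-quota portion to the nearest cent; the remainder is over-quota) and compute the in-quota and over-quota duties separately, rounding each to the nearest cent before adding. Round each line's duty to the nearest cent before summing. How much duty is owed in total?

Line 1 (M-266, Meray, 34 kg, $1,293.36):
Base rate for M-266 is 31.5%.
The additional-duty order on M-266 targets Pelland, not Meray; it does not apply.
Duty = $1,293.36 × 31.5% = $407.41.
Line 2 (G-520, Meray, 4,794 units, $877,445.82):
Code G-520 is under a tariff-rate quota (threshold 4,887 units). Quantity 4,794 units is within the quota, so the in-quota rate 5.5% applies to the full value.
Duty = $877,445.82 × 5.5% = $48,259.52.
Line 3 (V-141, Junova, 974 kg, $68,004.68):
Base rate for V-141 is 33.5%.
Origin Junova qualifies under the Galara–Junova agreement and V-141 is covered: preferential rate Free applies instead.
Duty = $68,004.68 × 0% = $0.00.
Total = $407.41 + $48,259.52 + $0.00 = $48,666.93.

$48,666.93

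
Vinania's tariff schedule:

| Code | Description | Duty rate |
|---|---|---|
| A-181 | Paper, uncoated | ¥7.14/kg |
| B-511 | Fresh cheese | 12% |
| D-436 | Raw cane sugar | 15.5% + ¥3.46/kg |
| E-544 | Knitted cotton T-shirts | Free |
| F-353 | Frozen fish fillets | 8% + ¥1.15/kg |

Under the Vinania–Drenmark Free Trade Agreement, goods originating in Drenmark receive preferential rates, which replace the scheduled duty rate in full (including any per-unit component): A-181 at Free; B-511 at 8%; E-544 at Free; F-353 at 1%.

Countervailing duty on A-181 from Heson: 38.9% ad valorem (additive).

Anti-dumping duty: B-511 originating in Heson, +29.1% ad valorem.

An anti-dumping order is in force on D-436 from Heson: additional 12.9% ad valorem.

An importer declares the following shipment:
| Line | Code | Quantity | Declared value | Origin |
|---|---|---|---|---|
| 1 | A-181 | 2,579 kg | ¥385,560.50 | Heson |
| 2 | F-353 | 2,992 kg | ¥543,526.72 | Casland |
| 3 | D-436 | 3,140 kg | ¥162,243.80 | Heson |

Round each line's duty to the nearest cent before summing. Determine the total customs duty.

¥272,261.67

Line 1 (A-181, Heson, 2,579 kg, ¥385,560.50):
Base rate for A-181 is ¥7.14/kg.
A-181 has an FTA preferential rate, but origin Heson is not Drenmark; base rate stands.
Additional duty on A-181 from Heson: +38.9% ad valorem. Applied ad valorem rate = 38.9%.
Duty = ¥385,560.50 × 38.9% + 2,579 × ¥7.14 = ¥168,397.09.
Line 2 (F-353, Casland, 2,992 kg, ¥543,526.72):
Base rate for F-353 is 8% + ¥1.15/kg.
F-353 has an FTA preferential rate, but origin Casland is not Drenmark; base rate stands.
Duty = ¥543,526.72 × 8% + 2,992 × ¥1.15 = ¥46,922.94.
Line 3 (D-436, Heson, 3,140 kg, ¥162,243.80):
Base rate for D-436 is 15.5% + ¥3.46/kg.
Additional duty on D-436 from Heson: +12.9%. Applied ad valorem rate: 15.5% + 12.9% = 28.4%.
Duty = ¥162,243.80 × 28.4% + 3,140 × ¥3.46 = ¥56,941.64.
Total = ¥168,397.09 + ¥46,922.94 + ¥56,941.64 = ¥272,261.67.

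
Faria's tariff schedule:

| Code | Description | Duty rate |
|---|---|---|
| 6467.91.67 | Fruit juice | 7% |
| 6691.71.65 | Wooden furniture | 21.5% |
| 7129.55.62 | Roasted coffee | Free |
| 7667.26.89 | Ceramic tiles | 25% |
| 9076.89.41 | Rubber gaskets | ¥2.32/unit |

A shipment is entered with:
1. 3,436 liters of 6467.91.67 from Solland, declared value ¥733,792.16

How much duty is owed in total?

¥51,365.45

Line 1 (6467.91.67, Solland, 3,436 liters, ¥733,792.16):
Base rate for 6467.91.67 is 7%.
Duty = ¥733,792.16 × 7% = ¥51,365.45.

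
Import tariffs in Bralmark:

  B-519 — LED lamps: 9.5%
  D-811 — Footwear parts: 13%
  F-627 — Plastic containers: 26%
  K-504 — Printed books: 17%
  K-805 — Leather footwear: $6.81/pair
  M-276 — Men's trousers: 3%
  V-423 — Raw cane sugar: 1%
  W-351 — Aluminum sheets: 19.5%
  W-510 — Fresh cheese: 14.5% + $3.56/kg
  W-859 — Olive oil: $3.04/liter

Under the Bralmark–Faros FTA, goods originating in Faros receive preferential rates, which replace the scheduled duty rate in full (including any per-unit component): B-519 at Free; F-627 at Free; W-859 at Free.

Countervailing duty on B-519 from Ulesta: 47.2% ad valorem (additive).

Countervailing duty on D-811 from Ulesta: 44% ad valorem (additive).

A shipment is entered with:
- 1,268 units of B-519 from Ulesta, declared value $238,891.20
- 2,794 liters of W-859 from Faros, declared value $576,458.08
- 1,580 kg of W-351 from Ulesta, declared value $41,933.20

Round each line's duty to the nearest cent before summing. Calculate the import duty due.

$143,628.28

Line 1 (B-519, Ulesta, 1,268 units, $238,891.20):
Base rate for B-519 is 9.5%.
B-519 has an FTA preferential rate, but origin Ulesta is not Faros; base rate stands.
Additional duty on B-519 from Ulesta: +47.2%. Applied ad valorem rate: 9.5% + 47.2% = 56.7%.
Duty = $238,891.20 × 56.7% = $135,451.31.
Line 2 (W-859, Faros, 2,794 liters, $576,458.08):
Base rate for W-859 is $3.04/liter.
Origin Faros qualifies under the Bralmark–Faros agreement and W-859 is covered: preferential rate Free applies instead.
Duty = $576,458.08 × 0% = $0.00.
Line 3 (W-351, Ulesta, 1,580 kg, $41,933.20):
Base rate for W-351 is 19.5%.
Duty = $41,933.20 × 19.5% = $8,176.97.
Total = $135,451.31 + $0.00 + $8,176.97 = $143,628.28.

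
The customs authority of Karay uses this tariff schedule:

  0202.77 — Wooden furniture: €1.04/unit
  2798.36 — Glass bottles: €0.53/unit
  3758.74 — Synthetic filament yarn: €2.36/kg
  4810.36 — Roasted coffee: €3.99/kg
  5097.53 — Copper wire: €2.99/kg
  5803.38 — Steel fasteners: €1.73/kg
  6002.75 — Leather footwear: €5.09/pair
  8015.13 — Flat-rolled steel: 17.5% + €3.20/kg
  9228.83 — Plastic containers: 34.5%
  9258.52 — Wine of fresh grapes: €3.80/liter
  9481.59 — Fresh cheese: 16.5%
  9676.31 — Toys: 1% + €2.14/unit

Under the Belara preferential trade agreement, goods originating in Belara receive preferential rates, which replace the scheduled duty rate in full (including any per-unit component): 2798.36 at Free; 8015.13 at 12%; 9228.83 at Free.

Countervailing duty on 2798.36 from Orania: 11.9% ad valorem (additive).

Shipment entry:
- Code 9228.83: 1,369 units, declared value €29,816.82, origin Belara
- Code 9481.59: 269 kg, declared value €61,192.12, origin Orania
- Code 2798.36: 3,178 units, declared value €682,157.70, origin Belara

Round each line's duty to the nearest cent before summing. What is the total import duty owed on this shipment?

€10,096.70

Line 1 (9228.83, Belara, 1,369 units, €29,816.82):
Base rate for 9228.83 is 34.5%.
Origin Belara qualifies under the Karay–Belara agreement and 9228.83 is covered: preferential rate Free applies instead.
Duty = €29,816.82 × 0% = €0.00.
Line 2 (9481.59, Orania, 269 kg, €61,192.12):
Base rate for 9481.59 is 16.5%.
Duty = €61,192.12 × 16.5% = €10,096.70.
Line 3 (2798.36, Belara, 3,178 units, €682,157.70):
Base rate for 2798.36 is €0.53/unit.
Origin Belara qualifies under the Karay–Belara agreement and 2798.36 is covered: preferential rate Free applies instead.
The additional-duty order on 2798.36 targets Orania, not Belara; it does not apply.
Duty = €682,157.70 × 0% = €0.00.
Total = €0.00 + €10,096.70 + €0.00 = €10,096.70.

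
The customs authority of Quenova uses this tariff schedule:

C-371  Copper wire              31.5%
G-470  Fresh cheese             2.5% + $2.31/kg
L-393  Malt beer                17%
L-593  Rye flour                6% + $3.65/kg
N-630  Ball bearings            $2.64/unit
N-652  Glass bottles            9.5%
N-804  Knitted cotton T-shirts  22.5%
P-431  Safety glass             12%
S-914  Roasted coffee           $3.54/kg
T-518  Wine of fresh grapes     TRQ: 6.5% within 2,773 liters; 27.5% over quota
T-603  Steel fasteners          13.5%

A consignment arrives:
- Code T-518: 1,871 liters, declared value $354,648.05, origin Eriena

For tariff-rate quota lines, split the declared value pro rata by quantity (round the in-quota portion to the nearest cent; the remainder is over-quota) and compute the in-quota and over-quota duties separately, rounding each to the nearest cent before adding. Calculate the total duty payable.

$23,052.12

Line 1 (T-518, Eriena, 1,871 liters, $354,648.05):
Code T-518 is under a tariff-rate quota (threshold 2,773 liters). Quantity 1,871 liters is within the quota, so the in-quota rate 6.5% applies to the full value.
Duty = $354,648.05 × 6.5% = $23,052.12.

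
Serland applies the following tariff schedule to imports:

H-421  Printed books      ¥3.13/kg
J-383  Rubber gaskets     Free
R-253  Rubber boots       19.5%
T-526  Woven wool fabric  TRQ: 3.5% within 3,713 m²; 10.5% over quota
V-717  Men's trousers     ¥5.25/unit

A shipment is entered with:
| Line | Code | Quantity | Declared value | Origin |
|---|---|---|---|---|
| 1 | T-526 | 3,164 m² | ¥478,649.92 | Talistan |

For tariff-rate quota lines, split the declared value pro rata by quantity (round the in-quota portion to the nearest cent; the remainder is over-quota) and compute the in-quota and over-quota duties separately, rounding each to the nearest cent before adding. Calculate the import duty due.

Line 1 (T-526, Talistan, 3,164 m², ¥478,649.92):
Code T-526 is under a tariff-rate quota (threshold 3,713 m²). Quantity 3,164 m² is within the quota, so the in-quota rate 3.5% applies to the full value.
Duty = ¥478,649.92 × 3.5% = ¥16,752.75.

¥16,752.75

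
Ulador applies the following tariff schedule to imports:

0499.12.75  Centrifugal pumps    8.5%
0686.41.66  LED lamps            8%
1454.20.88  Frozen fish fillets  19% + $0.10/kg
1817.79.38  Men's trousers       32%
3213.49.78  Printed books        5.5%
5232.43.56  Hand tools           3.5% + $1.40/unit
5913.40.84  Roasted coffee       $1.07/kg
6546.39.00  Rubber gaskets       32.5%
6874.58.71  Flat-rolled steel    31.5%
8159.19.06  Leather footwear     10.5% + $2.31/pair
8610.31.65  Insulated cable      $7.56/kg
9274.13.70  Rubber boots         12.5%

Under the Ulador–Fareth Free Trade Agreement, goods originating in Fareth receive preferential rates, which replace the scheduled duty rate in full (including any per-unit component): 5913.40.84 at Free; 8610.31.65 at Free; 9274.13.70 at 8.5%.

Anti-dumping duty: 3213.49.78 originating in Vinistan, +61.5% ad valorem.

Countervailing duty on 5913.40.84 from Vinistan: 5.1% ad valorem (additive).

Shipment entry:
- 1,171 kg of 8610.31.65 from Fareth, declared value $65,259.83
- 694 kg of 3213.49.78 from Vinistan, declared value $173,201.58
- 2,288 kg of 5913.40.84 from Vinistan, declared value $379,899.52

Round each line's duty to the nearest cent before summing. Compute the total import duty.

Line 1 (8610.31.65, Fareth, 1,171 kg, $65,259.83):
Base rate for 8610.31.65 is $7.56/kg.
Origin Fareth qualifies under the Ulador–Fareth agreement and 8610.31.65 is covered: preferential rate Free applies instead.
Duty = $65,259.83 × 0% = $0.00.
Line 2 (3213.49.78, Vinistan, 694 kg, $173,201.58):
Base rate for 3213.49.78 is 5.5%.
Additional duty on 3213.49.78 from Vinistan: +61.5%. Applied ad valorem rate: 5.5% + 61.5% = 67%.
Duty = $173,201.58 × 67% = $116,045.06.
Line 3 (5913.40.84, Vinistan, 2,288 kg, $379,899.52):
Base rate for 5913.40.84 is $1.07/kg.
5913.40.84 has an FTA preferential rate, but origin Vinistan is not Fareth; base rate stands.
Additional duty on 5913.40.84 from Vinistan: +5.1% ad valorem. Applied ad valorem rate = 5.1%.
Duty = $379,899.52 × 5.1% + 2,288 × $1.07 = $21,823.04.
Total = $0.00 + $116,045.06 + $21,823.04 = $137,868.10.

$137,868.10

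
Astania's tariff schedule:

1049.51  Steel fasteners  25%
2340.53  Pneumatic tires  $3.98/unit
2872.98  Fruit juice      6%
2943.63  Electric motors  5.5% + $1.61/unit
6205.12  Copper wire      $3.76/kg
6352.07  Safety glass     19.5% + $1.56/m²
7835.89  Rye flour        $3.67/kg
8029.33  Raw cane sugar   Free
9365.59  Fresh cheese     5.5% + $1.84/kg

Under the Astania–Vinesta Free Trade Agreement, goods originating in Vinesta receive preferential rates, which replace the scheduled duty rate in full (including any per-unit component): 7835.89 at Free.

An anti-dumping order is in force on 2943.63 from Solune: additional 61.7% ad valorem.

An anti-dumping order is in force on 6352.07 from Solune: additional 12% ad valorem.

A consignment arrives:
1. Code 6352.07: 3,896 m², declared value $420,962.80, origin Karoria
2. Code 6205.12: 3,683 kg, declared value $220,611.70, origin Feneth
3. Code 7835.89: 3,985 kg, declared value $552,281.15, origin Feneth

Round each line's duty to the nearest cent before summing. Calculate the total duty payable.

Line 1 (6352.07, Karoria, 3,896 m², $420,962.80):
Base rate for 6352.07 is 19.5% + $1.56/m².
The additional-duty order on 6352.07 targets Solune, not Karoria; it does not apply.
Duty = $420,962.80 × 19.5% + 3,896 × $1.56 = $88,165.51.
Line 2 (6205.12, Feneth, 3,683 kg, $220,611.70):
Base rate for 6205.12 is $3.76/kg.
Duty = 3,683 × $3.76 = $13,848.08.
Line 3 (7835.89, Feneth, 3,985 kg, $552,281.15):
Base rate for 7835.89 is $3.67/kg.
7835.89 has an FTA preferential rate, but origin Feneth is not Vinesta; base rate stands.
Duty = 3,985 × $3.67 = $14,624.95.
Total = $88,165.51 + $13,848.08 + $14,624.95 = $116,638.54.

$116,638.54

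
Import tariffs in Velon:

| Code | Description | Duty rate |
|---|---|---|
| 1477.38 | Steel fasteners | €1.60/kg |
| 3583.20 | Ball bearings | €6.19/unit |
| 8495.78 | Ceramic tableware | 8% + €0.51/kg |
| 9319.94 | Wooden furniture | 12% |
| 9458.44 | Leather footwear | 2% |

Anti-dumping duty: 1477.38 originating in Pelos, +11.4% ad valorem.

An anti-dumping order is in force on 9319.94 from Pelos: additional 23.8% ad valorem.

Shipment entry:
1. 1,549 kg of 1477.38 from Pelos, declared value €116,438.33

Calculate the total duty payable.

€15,752.37

Line 1 (1477.38, Pelos, 1,549 kg, €116,438.33):
Base rate for 1477.38 is €1.60/kg.
Additional duty on 1477.38 from Pelos: +11.4% ad valorem. Applied ad valorem rate = 11.4%.
Duty = €116,438.33 × 11.4% + 1,549 × €1.60 = €15,752.37.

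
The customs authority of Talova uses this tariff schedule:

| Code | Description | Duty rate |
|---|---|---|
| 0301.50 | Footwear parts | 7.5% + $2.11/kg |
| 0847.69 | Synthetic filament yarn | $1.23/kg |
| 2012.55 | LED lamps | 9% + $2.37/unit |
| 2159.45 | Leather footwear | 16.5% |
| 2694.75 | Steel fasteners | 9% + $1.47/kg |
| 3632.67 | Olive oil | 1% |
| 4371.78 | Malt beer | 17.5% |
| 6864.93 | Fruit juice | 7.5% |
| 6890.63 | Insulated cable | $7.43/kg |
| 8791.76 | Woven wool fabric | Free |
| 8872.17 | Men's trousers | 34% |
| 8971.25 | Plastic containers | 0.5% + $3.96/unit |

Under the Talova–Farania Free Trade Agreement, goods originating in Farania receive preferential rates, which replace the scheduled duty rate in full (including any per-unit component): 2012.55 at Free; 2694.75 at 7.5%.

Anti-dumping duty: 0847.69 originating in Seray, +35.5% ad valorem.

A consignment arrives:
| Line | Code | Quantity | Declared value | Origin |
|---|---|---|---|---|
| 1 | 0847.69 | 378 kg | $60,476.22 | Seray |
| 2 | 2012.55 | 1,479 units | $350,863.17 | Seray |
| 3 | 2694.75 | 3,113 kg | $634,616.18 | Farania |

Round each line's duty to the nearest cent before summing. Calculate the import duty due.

Line 1 (0847.69, Seray, 378 kg, $60,476.22):
Base rate for 0847.69 is $1.23/kg.
Additional duty on 0847.69 from Seray: +35.5% ad valorem. Applied ad valorem rate = 35.5%.
Duty = $60,476.22 × 35.5% + 378 × $1.23 = $21,934.00.
Line 2 (2012.55, Seray, 1,479 units, $350,863.17):
Base rate for 2012.55 is 9% + $2.37/unit.
2012.55 has an FTA preferential rate, but origin Seray is not Farania; base rate stands.
Duty = $350,863.17 × 9% + 1,479 × $2.37 = $35,082.92.
Line 3 (2694.75, Farania, 3,113 kg, $634,616.18):
Base rate for 2694.75 is 9% + $1.47/kg.
Origin Farania qualifies under the Talova–Farania agreement and 2694.75 is covered: preferential rate 7.5% applies instead.
Duty = $634,616.18 × 7.5% = $47,596.21.
Total = $21,934.00 + $35,082.92 + $47,596.21 = $104,613.13.

$104,613.13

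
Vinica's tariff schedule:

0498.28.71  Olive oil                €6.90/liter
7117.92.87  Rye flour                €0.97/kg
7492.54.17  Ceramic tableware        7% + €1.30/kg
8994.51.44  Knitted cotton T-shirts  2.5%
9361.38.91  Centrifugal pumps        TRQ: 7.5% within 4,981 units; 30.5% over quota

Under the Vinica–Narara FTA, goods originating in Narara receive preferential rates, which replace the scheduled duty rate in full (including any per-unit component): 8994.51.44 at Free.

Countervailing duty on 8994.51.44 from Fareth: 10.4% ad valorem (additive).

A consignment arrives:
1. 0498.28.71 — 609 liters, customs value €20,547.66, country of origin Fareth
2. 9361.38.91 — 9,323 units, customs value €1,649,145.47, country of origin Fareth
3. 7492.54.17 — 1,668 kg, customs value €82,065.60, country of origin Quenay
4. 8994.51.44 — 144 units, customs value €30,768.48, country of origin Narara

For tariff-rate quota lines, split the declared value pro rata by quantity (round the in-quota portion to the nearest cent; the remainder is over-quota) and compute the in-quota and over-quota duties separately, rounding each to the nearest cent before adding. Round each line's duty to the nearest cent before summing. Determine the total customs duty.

€312,453.97

Line 1 (0498.28.71, Fareth, 609 liters, €20,547.66):
Base rate for 0498.28.71 is €6.90/liter.
Duty = 609 × €6.90 = €4,202.10.
Line 2 (9361.38.91, Fareth, 9,323 units, €1,649,145.47):
Code 9361.38.91 is under a tariff-rate quota (threshold 4,981 units). In-quota: 4,981 units at 7.5%; over-quota: 4,342 units at 30.5%.
Pro-rata value split: in-quota = €1,649,145.47 × 4,981/9,323 = €881,089.09; over-quota = €1,649,145.47 − €881,089.09 = €768,056.38.
In-quota duty = €881,089.09 × 7.5% = €66,081.68. Over-quota duty = €768,056.38 × 30.5% = €234,257.20.
Line duty = €66,081.68 + €234,257.20 = €300,338.88.
Line 3 (7492.54.17, Quenay, 1,668 kg, €82,065.60):
Base rate for 7492.54.17 is 7% + €1.30/kg.
Duty = €82,065.60 × 7% + 1,668 × €1.30 = €7,912.99.
Line 4 (8994.51.44, Narara, 144 units, €30,768.48):
Base rate for 8994.51.44 is 2.5%.
Origin Narara qualifies under the Vinica–Narara agreement and 8994.51.44 is covered: preferential rate Free applies instead.
The additional-duty order on 8994.51.44 targets Fareth, not Narara; it does not apply.
Duty = €30,768.48 × 0% = €0.00.
Total = €4,202.10 + €300,338.88 + €7,912.99 + €0.00 = €312,453.97.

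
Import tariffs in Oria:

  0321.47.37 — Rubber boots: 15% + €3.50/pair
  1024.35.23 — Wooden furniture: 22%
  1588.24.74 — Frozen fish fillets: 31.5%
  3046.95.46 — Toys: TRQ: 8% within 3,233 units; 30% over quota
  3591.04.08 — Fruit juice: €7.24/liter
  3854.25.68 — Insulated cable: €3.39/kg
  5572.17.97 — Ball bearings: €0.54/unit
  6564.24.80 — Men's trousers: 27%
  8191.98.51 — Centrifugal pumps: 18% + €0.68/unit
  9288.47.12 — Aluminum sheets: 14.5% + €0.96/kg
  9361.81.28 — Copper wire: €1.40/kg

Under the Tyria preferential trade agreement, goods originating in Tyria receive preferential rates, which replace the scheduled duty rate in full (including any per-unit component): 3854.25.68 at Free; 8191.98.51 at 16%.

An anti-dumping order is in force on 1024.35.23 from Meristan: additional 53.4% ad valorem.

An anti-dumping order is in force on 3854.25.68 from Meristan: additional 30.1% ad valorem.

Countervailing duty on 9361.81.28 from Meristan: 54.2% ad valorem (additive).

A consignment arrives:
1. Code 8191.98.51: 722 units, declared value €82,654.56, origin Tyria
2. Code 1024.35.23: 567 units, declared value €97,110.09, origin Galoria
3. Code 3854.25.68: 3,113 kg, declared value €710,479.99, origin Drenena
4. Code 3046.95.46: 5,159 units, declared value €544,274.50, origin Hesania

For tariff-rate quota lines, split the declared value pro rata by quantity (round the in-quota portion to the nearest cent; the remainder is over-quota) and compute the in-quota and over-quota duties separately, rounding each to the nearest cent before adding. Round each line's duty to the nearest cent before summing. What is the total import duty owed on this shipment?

Line 1 (8191.98.51, Tyria, 722 units, €82,654.56):
Base rate for 8191.98.51 is 18% + €0.68/unit.
Origin Tyria qualifies under the Oria–Tyria agreement and 8191.98.51 is covered: preferential rate 16% applies instead.
Duty = €82,654.56 × 16% = €13,224.73.
Line 2 (1024.35.23, Galoria, 567 units, €97,110.09):
Base rate for 1024.35.23 is 22%.
The additional-duty order on 1024.35.23 targets Meristan, not Galoria; it does not apply.
Duty = €97,110.09 × 22% = €21,364.22.
Line 3 (3854.25.68, Drenena, 3,113 kg, €710,479.99):
Base rate for 3854.25.68 is €3.39/kg.
3854.25.68 has an FTA preferential rate, but origin Drenena is not Tyria; base rate stands.
The additional-duty order on 3854.25.68 targets Meristan, not Drenena; it does not apply.
Duty = 3,113 × €3.39 = €10,553.07.
Line 4 (3046.95.46, Hesania, 5,159 units, €544,274.50):
Code 3046.95.46 is under a tariff-rate quota (threshold 3,233 units). In-quota: 3,233 units at 8%; over-quota: 1,926 units at 30%.
Pro-rata value split: in-quota = €544,274.50 × 3,233/5,159 = €341,081.50; over-quota = €544,274.50 − €341,081.50 = €203,193.00.
In-quota duty = €341,081.50 × 8% = €27,286.52. Over-quota duty = €203,193.00 × 30% = €60,957.90.
Line duty = €27,286.52 + €60,957.90 = €88,244.42.
Total = €13,224.73 + €21,364.22 + €10,553.07 + €88,244.42 = €133,386.44.

€133,386.44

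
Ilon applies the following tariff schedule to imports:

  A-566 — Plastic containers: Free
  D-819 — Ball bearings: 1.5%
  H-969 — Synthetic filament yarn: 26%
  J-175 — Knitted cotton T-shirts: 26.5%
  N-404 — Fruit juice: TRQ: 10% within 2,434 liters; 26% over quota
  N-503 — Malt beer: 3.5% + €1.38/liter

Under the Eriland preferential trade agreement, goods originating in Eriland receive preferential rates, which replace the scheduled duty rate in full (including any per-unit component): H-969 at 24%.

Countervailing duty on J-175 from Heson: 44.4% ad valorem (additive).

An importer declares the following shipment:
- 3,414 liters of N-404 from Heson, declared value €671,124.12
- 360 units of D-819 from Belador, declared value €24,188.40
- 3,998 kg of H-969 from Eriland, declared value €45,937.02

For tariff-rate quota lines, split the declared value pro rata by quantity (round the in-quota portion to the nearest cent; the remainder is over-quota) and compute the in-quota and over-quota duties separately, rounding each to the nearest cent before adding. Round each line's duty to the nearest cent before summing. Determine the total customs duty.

€109,323.86

Line 1 (N-404, Heson, 3,414 liters, €671,124.12):
Code N-404 is under a tariff-rate quota (threshold 2,434 liters). In-quota: 2,434 liters at 10%; over-quota: 980 liters at 26%.
Pro-rata value split: in-quota = €671,124.12 × 2,434/3,414 = €478,475.72; over-quota = €671,124.12 − €478,475.72 = €192,648.40.
In-quota duty = €478,475.72 × 10% = €47,847.57. Over-quota duty = €192,648.40 × 26% = €50,088.58.
Line duty = €47,847.57 + €50,088.58 = €97,936.15.
Line 2 (D-819, Belador, 360 units, €24,188.40):
Base rate for D-819 is 1.5%.
Duty = €24,188.40 × 1.5% = €362.83.
Line 3 (H-969, Eriland, 3,998 kg, €45,937.02):
Base rate for H-969 is 26%.
Origin Eriland qualifies under the Ilon–Eriland agreement and H-969 is covered: preferential rate 24% applies instead.
Duty = €45,937.02 × 24% = €11,024.88.
Total = €97,936.15 + €362.83 + €11,024.88 = €109,323.86.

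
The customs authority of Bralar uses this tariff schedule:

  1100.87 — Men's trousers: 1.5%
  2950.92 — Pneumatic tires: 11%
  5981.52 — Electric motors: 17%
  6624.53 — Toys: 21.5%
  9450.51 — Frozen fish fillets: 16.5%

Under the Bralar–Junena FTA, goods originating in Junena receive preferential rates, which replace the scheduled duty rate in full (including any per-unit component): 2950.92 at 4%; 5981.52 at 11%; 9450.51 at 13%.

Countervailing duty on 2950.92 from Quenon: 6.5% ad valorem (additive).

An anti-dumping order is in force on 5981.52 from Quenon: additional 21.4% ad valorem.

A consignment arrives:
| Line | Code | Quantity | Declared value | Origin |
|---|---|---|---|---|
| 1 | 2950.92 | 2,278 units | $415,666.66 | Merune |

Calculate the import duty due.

Line 1 (2950.92, Merune, 2,278 units, $415,666.66):
Base rate for 2950.92 is 11%.
2950.92 has an FTA preferential rate, but origin Merune is not Junena; base rate stands.
The additional-duty order on 2950.92 targets Quenon, not Merune; it does not apply.
Duty = $415,666.66 × 11% = $45,723.33.

$45,723.33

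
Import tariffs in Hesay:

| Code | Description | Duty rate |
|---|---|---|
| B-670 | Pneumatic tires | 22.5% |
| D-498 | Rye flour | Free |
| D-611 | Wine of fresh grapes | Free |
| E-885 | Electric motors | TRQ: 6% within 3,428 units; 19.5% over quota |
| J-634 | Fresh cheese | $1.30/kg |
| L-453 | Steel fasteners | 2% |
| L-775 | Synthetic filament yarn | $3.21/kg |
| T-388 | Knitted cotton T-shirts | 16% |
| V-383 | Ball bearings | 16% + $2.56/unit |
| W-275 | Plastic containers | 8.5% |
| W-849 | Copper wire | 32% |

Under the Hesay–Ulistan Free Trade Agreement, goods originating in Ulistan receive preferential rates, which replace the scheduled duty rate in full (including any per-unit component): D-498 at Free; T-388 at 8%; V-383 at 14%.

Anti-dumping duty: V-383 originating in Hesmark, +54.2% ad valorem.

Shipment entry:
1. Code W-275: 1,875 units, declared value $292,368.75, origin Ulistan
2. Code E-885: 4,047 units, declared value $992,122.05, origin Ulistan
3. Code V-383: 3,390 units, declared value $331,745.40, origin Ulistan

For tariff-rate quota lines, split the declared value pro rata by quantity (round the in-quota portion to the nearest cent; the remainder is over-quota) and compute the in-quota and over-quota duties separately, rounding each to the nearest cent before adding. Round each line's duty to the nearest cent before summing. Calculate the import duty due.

$151,308.98

Line 1 (W-275, Ulistan, 1,875 units, $292,368.75):
Base rate for W-275 is 8.5%.
Origin Ulistan is the FTA partner but W-275 is not on the preference list; base rate stands.
Duty = $292,368.75 × 8.5% = $24,851.34.
Line 2 (E-885, Ulistan, 4,047 units, $992,122.05):
Code E-885 is under a tariff-rate quota (threshold 3,428 units). In-quota: 3,428 units at 6%; over-quota: 619 units at 19.5%.
Pro-rata value split: in-quota = $992,122.05 × 3,428/4,047 = $840,374.20; over-quota = $992,122.05 − $840,374.20 = $151,747.85.
In-quota duty = $840,374.20 × 6% = $50,422.45. Over-quota duty = $151,747.85 × 19.5% = $29,590.83.
Line duty = $50,422.45 + $29,590.83 = $80,013.28.
Line 3 (V-383, Ulistan, 3,390 units, $331,745.40):
Base rate for V-383 is 16% + $2.56/unit.
Origin Ulistan qualifies under the Hesay–Ulistan agreement and V-383 is covered: preferential rate 14% applies instead.
The additional-duty order on V-383 targets Hesmark, not Ulistan; it does not apply.
Duty = $331,745.40 × 14% = $46,444.36.
Total = $24,851.34 + $80,013.28 + $46,444.36 = $151,308.98.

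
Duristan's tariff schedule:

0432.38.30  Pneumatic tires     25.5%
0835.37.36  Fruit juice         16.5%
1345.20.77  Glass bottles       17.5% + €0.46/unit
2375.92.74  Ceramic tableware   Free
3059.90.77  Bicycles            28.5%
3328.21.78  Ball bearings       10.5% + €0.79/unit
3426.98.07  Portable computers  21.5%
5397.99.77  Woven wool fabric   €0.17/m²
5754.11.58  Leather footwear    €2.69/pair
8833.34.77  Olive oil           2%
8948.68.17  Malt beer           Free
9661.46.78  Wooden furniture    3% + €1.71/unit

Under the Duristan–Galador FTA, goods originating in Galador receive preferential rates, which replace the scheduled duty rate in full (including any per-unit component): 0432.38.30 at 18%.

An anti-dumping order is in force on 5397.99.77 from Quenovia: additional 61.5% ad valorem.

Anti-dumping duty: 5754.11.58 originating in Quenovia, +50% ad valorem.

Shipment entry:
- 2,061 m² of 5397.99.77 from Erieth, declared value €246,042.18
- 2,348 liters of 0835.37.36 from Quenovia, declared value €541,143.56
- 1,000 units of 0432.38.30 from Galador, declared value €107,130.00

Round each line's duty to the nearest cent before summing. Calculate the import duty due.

Line 1 (5397.99.77, Erieth, 2,061 m², €246,042.18):
Base rate for 5397.99.77 is €0.17/m².
The additional-duty order on 5397.99.77 targets Quenovia, not Erieth; it does not apply.
Duty = 2,061 × €0.17 = €350.37.
Line 2 (0835.37.36, Quenovia, 2,348 liters, €541,143.56):
Base rate for 0835.37.36 is 16.5%.
Duty = €541,143.56 × 16.5% = €89,288.69.
Line 3 (0432.38.30, Galador, 1,000 units, €107,130.00):
Base rate for 0432.38.30 is 25.5%.
Origin Galador qualifies under the Duristan–Galador agreement and 0432.38.30 is covered: preferential rate 18% applies instead.
Duty = €107,130.00 × 18% = €19,283.40.
Total = €350.37 + €89,288.69 + €19,283.40 = €108,922.46.

€108,922.46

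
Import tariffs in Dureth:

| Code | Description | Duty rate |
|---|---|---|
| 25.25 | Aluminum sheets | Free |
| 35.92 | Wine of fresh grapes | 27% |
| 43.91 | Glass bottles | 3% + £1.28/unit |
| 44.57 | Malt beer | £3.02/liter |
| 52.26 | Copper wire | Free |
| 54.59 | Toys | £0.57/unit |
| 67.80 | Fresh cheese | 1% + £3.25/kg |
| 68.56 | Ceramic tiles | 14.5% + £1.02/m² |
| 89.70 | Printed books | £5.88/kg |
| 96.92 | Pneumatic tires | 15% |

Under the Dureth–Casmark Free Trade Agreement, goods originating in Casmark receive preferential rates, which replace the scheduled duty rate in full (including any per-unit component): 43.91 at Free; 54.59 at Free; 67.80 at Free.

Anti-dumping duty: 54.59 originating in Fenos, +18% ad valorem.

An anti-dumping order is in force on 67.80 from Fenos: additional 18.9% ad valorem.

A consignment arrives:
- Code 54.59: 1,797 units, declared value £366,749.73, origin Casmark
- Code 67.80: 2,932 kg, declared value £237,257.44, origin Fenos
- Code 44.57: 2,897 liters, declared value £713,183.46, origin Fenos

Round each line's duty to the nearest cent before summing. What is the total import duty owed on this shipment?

Line 1 (54.59, Casmark, 1,797 units, £366,749.73):
Base rate for 54.59 is £0.57/unit.
Origin Casmark qualifies under the Dureth–Casmark agreement and 54.59 is covered: preferential rate Free applies instead.
The additional-duty order on 54.59 targets Fenos, not Casmark; it does not apply.
Duty = £366,749.73 × 0% = £0.00.
Line 2 (67.80, Fenos, 2,932 kg, £237,257.44):
Base rate for 67.80 is 1% + £3.25/kg.
67.80 has an FTA preferential rate, but origin Fenos is not Casmark; base rate stands.
Additional duty on 67.80 from Fenos: +18.9%. Applied ad valorem rate: 1% + 18.9% = 19.9%.
Duty = £237,257.44 × 19.9% + 2,932 × £3.25 = £56,743.23.
Line 3 (44.57, Fenos, 2,897 liters, £713,183.46):
Base rate for 44.57 is £3.02/liter.
Duty = 2,897 × £3.02 = £8,748.94.
Total = £0.00 + £56,743.23 + £8,748.94 = £65,492.17.

£65,492.17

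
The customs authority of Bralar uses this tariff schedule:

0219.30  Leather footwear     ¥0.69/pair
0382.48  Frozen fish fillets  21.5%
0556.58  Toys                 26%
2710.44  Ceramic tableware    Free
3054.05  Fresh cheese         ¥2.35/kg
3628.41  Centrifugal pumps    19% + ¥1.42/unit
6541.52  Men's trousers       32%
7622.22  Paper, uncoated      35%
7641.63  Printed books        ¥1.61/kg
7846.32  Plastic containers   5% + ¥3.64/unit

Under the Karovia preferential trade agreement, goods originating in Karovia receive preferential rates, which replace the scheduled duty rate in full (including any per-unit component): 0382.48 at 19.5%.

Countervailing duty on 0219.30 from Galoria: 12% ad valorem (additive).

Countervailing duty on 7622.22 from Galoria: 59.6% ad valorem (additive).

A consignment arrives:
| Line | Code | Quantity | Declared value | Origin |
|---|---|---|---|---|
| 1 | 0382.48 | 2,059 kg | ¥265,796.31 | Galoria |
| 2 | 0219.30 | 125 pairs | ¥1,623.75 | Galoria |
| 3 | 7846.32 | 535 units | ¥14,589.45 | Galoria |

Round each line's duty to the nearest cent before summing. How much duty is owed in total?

Line 1 (0382.48, Galoria, 2,059 kg, ¥265,796.31):
Base rate for 0382.48 is 21.5%.
0382.48 has an FTA preferential rate, but origin Galoria is not Karovia; base rate stands.
Duty = ¥265,796.31 × 21.5% = ¥57,146.21.
Line 2 (0219.30, Galoria, 125 pairs, ¥1,623.75):
Base rate for 0219.30 is ¥0.69/pair.
Additional duty on 0219.30 from Galoria: +12% ad valorem. Applied ad valorem rate = 12%.
Duty = ¥1,623.75 × 12% + 125 × ¥0.69 = ¥281.10.
Line 3 (7846.32, Galoria, 535 units, ¥14,589.45):
Base rate for 7846.32 is 5% + ¥3.64/unit.
Duty = ¥14,589.45 × 5% + 535 × ¥3.64 = ¥2,676.87.
Total = ¥57,146.21 + ¥281.10 + ¥2,676.87 = ¥60,104.18.

¥60,104.18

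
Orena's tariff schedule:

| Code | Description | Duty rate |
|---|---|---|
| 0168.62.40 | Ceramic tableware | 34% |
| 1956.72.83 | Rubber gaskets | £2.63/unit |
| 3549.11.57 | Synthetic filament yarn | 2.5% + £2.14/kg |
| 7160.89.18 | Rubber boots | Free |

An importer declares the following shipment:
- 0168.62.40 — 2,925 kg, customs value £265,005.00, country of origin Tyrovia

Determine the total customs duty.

Line 1 (0168.62.40, Tyrovia, 2,925 kg, £265,005.00):
Base rate for 0168.62.40 is 34%.
Duty = £265,005.00 × 34% = £90,101.70.

£90,101.70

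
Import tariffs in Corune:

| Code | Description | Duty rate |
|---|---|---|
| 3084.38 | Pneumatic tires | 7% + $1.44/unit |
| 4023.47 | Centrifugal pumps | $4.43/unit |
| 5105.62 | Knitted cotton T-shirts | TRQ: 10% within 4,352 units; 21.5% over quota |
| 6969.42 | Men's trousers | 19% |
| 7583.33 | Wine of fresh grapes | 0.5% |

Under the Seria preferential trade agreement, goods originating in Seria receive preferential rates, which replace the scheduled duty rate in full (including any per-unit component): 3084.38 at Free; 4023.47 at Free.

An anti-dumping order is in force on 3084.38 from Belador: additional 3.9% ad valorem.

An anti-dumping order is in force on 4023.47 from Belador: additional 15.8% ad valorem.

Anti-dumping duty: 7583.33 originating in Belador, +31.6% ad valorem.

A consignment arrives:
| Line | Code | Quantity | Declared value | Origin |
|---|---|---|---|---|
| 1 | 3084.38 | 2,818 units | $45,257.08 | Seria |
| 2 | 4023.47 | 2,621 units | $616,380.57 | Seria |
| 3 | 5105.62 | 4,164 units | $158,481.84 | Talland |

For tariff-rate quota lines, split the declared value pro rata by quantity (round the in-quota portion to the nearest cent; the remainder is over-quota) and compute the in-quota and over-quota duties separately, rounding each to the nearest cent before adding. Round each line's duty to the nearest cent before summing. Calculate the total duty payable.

$15,848.18

Line 1 (3084.38, Seria, 2,818 units, $45,257.08):
Base rate for 3084.38 is 7% + $1.44/unit.
Origin Seria qualifies under the Corune–Seria agreement and 3084.38 is covered: preferential rate Free applies instead.
The additional-duty order on 3084.38 targets Belador, not Seria; it does not apply.
Duty = $45,257.08 × 0% = $0.00.
Line 2 (4023.47, Seria, 2,621 units, $616,380.57):
Base rate for 4023.47 is $4.43/unit.
Origin Seria qualifies under the Corune–Seria agreement and 4023.47 is covered: preferential rate Free applies instead.
The additional-duty order on 4023.47 targets Belador, not Seria; it does not apply.
Duty = $616,380.57 × 0% = $0.00.
Line 3 (5105.62, Talland, 4,164 units, $158,481.84):
Code 5105.62 is under a tariff-rate quota (threshold 4,352 units). Quantity 4,164 units is within the quota, so the in-quota rate 10% applies to the full value.
Duty = $158,481.84 × 10% = $15,848.18.
Total = $0.00 + $0.00 + $15,848.18 = $15,848.18.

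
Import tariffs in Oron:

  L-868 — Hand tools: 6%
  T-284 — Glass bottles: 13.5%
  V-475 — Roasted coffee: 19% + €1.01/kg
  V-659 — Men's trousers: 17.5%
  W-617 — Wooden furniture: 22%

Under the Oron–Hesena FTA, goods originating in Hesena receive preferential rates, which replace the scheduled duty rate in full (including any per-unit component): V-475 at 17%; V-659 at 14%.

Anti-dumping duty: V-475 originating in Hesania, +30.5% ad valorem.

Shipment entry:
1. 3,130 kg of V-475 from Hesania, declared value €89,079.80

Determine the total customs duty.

Line 1 (V-475, Hesania, 3,130 kg, €89,079.80):
Base rate for V-475 is 19% + €1.01/kg.
V-475 has an FTA preferential rate, but origin Hesania is not Hesena; base rate stands.
Additional duty on V-475 from Hesania: +30.5%. Applied ad valorem rate: 19% + 30.5% = 49.5%.
Duty = €89,079.80 × 49.5% + 3,130 × €1.01 = €47,255.80.

€47,255.80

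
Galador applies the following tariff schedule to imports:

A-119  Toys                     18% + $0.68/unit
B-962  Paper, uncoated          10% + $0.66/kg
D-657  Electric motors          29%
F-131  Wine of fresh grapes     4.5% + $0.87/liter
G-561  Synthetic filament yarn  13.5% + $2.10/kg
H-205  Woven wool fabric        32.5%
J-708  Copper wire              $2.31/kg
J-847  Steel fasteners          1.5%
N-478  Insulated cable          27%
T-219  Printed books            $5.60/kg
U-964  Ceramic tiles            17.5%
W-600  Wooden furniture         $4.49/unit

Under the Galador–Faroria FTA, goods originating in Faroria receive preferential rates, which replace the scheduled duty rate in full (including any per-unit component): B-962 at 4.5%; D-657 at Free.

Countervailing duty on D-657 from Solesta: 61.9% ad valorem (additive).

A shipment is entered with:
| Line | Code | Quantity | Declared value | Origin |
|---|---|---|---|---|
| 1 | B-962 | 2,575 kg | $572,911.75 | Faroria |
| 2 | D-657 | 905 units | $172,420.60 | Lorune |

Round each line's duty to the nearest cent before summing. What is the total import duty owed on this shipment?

Line 1 (B-962, Faroria, 2,575 kg, $572,911.75):
Base rate for B-962 is 10% + $0.66/kg.
Origin Faroria qualifies under the Galador–Faroria agreement and B-962 is covered: preferential rate 4.5% applies instead.
Duty = $572,911.75 × 4.5% = $25,781.03.
Line 2 (D-657, Lorune, 905 units, $172,420.60):
Base rate for D-657 is 29%.
D-657 has an FTA preferential rate, but origin Lorune is not Faroria; base rate stands.
The additional-duty order on D-657 targets Solesta, not Lorune; it does not apply.
Duty = $172,420.60 × 29% = $50,001.97.
Total = $25,781.03 + $50,001.97 = $75,783.00.

$75,783.00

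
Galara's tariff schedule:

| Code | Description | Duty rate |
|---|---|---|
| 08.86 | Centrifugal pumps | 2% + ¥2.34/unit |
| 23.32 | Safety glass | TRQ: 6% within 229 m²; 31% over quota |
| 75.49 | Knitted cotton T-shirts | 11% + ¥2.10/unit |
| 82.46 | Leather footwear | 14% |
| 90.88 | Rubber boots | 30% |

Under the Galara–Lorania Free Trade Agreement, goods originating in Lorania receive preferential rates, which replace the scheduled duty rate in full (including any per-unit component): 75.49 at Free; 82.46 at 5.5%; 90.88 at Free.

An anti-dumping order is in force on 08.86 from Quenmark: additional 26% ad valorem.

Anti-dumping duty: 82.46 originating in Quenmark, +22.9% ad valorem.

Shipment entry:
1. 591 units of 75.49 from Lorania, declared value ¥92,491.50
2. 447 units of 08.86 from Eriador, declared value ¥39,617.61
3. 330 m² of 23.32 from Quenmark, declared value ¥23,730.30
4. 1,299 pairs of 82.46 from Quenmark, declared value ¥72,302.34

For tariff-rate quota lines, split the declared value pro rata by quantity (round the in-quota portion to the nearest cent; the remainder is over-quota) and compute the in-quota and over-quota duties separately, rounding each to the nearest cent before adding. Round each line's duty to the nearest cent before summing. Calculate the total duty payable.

¥31,757.43

Line 1 (75.49, Lorania, 591 units, ¥92,491.50):
Base rate for 75.49 is 11% + ¥2.10/unit.
Origin Lorania qualifies under the Galara–Lorania agreement and 75.49 is covered: preferential rate Free applies instead.
Duty = ¥92,491.50 × 0% = ¥0.00.
Line 2 (08.86, Eriador, 447 units, ¥39,617.61):
Base rate for 08.86 is 2% + ¥2.34/unit.
The additional-duty order on 08.86 targets Quenmark, not Eriador; it does not apply.
Duty = ¥39,617.61 × 2% + 447 × ¥2.34 = ¥1,838.33.
Line 3 (23.32, Quenmark, 330 m², ¥23,730.30):
Code 23.32 is under a tariff-rate quota (threshold 229 m²). In-quota: 229 m² at 6%; over-quota: 101 m² at 31%.
Pro-rata value split: in-quota = ¥23,730.30 × 229/330 = ¥16,467.39; over-quota = ¥23,730.30 − ¥16,467.39 = ¥7,262.91.
In-quota duty = ¥16,467.39 × 6% = ¥988.04. Over-quota duty = ¥7,262.91 × 31% = ¥2,251.50.
Line duty = ¥988.04 + ¥2,251.50 = ¥3,239.54.
Line 4 (82.46, Quenmark, 1,299 pairs, ¥72,302.34):
Base rate for 82.46 is 14%.
82.46 has an FTA preferential rate, but origin Quenmark is not Lorania; base rate stands.
Additional duty on 82.46 from Quenmark: +22.9%. Applied ad valorem rate: 14% + 22.9% = 36.9%.
Duty = ¥72,302.34 × 36.9% = ¥26,679.56.
Total = ¥0.00 + ¥1,838.33 + ¥3,239.54 + ¥26,679.56 = ¥31,757.43.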